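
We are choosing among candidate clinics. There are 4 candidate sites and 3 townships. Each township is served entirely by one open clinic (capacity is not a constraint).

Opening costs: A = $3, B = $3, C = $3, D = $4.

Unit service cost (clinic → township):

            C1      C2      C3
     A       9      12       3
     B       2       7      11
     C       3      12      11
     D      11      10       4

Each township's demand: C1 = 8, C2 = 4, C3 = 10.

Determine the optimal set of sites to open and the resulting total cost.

For any fixed open set, each township goes to its cheapest open site; total = fixed + service.
{A, B}: C1→B 2·8=16, C2→B 7·4=28, C3→A 3·10=30. Service 74; fixed 6; total 80.
{A, B, C}: service 74 + fixed 9 = 83
{A, B, D}: C1→B 2·8=16, C2→B 7·4=28, C3→A 3·10=30. Service 74; fixed 10; total 84.
{A, B, C, D}: C1→B 2·8=16, C2→B 7·4=28, C3→A 3·10=30. Service 74; fixed 13; total 87.
No other subset beats 80.

Open A and B; minimum total cost 80.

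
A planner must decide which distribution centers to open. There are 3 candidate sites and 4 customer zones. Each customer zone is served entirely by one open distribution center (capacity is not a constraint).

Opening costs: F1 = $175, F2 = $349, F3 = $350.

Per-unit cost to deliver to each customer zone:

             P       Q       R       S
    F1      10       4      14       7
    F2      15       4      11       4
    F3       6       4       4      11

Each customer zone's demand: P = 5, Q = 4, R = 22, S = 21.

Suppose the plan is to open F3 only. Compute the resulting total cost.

Total cost: 715

Each customer zone is assigned to its cheapest site among the open ones.
{F3}: P→F3 6·5=30, Q→F3 4·4=16, R→F3 4·22=88, S→F3 11·21=231. Service 365; fixed 350; total 715.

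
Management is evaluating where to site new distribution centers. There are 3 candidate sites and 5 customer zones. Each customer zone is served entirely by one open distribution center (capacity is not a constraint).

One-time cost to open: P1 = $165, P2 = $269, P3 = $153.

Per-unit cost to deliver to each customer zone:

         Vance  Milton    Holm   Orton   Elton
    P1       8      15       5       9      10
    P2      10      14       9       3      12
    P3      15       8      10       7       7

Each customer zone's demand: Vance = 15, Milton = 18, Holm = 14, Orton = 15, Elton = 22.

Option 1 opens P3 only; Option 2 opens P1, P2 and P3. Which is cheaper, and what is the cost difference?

Option 1 is cheaper by 199.

Option 1: {P3}: Vance→P3 15·15=225, Milton→P3 8·18=144, Holm→P3 10·14=140, Orton→P3 7·15=105, Elton→P3 7·22=154. Service 768; fixed 153; total 921.
Option 2: {P1, P2, P3}: Vance→P1 8·15=120, Milton→P3 8·18=144, Holm→P1 5·14=70, Orton→P2 3·15=45, Elton→P3 7·22=154. Service 533; fixed 587; total 1120.
Difference: |921 − 1120| = 199.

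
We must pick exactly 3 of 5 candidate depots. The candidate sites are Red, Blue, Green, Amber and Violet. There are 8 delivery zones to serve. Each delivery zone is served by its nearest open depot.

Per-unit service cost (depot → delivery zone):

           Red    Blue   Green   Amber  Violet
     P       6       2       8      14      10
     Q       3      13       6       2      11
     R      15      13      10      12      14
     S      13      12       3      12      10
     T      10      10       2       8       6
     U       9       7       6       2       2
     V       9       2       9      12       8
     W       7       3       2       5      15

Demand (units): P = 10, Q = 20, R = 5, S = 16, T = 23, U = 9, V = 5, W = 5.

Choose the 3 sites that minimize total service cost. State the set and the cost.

Choose Blue, Green and Amber; total service cost 242.

With exactly 3 open, each delivery zone uses its cheapest among the chosen.
{Blue, Green, Amber}: P→Blue 2·10=20, Q→Amber 2·20=40, R→Green 10·5=50, S→Green 3·16=48, T→Green 2·23=46, U→Amber 2·9=18, V→Blue 2·5=10, W→Green 2·5=10. Service cost 242.
{Red, Blue, Green}: service cost 298
{Red, Green, Amber}: service cost 317
Among all 10 size-3 choices, {Blue, Green, Amber} is lowest.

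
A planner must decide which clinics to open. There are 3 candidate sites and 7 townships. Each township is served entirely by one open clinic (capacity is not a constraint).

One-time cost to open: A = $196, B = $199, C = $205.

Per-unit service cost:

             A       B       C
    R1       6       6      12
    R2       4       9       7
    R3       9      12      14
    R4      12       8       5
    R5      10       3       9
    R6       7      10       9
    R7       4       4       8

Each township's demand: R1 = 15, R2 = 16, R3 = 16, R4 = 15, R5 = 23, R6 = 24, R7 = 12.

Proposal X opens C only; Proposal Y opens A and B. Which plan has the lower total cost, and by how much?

Proposal X: {C}: R1→C 12·15=180, R2→C 7·16=112, R3→C 14·16=224, R4→C 5·15=75, R5→C 9·23=207, R6→C 9·24=216, R7→C 8·12=96. Service 1110; fixed 205; total 1315.
Proposal Y: {A, B}: R1→A 6·15=90, R2→A 4·16=64, R3→A 9·16=144, R4→B 8·15=120, R5→B 3·23=69, R6→A 7·24=168, R7→A 4·12=48. Service 703; fixed 395; total 1098.
Difference: |1315 − 1098| = 217.

Proposal Y is cheaper by 217.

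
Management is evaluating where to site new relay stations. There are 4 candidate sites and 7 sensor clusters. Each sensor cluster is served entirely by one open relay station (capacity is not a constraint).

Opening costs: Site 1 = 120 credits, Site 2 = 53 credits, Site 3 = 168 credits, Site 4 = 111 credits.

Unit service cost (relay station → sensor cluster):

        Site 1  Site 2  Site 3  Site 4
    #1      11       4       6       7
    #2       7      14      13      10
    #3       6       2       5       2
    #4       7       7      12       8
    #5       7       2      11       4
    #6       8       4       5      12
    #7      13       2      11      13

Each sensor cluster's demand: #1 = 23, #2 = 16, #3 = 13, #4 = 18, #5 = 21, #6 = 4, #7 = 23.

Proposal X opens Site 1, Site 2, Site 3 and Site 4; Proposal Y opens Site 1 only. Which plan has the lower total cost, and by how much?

Proposal X: {Site 1, Site 2, Site 3, Site 4}: #1→Site 2 4·23=92, #2→Site 1 7·16=112, #3→Site 2 2·13=26, #4→Site 1 7·18=126, #5→Site 2 2·21=42, #6→Site 2 4·4=16, #7→Site 2 2·23=46. Service 460; fixed 452; total 912.
Proposal Y: {Site 1}: #1→Site 1 11·23=253, #2→Site 1 7·16=112, #3→Site 1 6·13=78, #4→Site 1 7·18=126, #5→Site 1 7·21=147, #6→Site 1 8·4=32, #7→Site 1 13·23=299. Service 1047; fixed 120; total 1167.
Difference: |912 − 1167| = 255.

Proposal X is cheaper by 255.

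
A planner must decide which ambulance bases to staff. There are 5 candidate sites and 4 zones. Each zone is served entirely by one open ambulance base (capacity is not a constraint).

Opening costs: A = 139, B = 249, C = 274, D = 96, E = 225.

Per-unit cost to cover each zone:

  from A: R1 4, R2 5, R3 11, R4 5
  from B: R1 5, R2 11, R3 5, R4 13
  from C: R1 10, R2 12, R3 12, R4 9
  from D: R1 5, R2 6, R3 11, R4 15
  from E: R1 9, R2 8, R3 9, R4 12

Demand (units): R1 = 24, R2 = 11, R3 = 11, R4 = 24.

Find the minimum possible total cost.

For any fixed open set, each zone goes to its cheapest open site; total = fixed + service.
{A}: R1→A 4·24=96, R2→A 5·11=55, R3→A 11·11=121, R4→A 5·24=120. Service 392; fixed 139; total 531.
{A, D}: service 392 + fixed 235 = 627
{A, B}: service 326 + fixed 388 = 714
{A, B, C, D, E}: R1→A 4·24=96, R2→A 5·11=55, R3→B 5·11=55, R4→A 5·24=120. Service 326; fixed 983; total 1309.
No other subset beats 531.

Minimum total cost: 531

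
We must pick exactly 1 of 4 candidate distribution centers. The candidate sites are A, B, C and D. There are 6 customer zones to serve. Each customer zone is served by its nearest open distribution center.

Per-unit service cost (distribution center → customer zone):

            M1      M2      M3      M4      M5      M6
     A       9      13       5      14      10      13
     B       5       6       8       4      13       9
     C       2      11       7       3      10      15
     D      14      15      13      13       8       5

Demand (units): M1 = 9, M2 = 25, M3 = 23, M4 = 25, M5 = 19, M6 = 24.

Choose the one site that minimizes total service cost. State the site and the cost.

Choose B only; total service cost 942.

With exactly 1 open, each customer zone uses its cheapest among the chosen.
{B}: M1→B 5·9=45, M2→B 6·25=150, M3→B 8·23=184, M4→B 4·25=100, M5→B 13·19=247, M6→B 9·24=216. Service cost 942.
{C}: service cost 1079
{A}: service cost 1373
Among all 4 size-1 choices, {B} is lowest.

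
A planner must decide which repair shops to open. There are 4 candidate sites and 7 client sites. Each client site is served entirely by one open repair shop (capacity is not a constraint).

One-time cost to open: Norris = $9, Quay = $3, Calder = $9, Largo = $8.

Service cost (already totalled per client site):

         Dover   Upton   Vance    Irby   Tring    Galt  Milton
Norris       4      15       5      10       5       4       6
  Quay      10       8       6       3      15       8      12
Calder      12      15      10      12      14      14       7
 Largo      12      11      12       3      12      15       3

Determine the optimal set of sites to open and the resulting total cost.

Open Norris and Quay; minimum total cost 47.

For any fixed open set, each client site goes to its cheapest open site; total = fixed + service.
{Norris, Quay}: Dover→Norris 4, Upton→Quay 8, Vance→Norris 5, Irby→Quay 3, Tring→Norris 5, Galt→Norris 4, Milton→Norris 6. Service 35; fixed 12; total 47.
{Norris, Quay, Largo}: service 32 + fixed 20 = 52
{Norris, Largo}: service 35 + fixed 17 = 52
{Norris, Quay, Calder, Largo}: Dover→Norris 4, Upton→Quay 8, Vance→Norris 5, Irby→Quay 3, Tring→Norris 5, Galt→Norris 4, Milton→Largo 3. Service 32; fixed 29; total 61.
(All 15 nonempty subsets were checked; Norris and Quay is lowest.)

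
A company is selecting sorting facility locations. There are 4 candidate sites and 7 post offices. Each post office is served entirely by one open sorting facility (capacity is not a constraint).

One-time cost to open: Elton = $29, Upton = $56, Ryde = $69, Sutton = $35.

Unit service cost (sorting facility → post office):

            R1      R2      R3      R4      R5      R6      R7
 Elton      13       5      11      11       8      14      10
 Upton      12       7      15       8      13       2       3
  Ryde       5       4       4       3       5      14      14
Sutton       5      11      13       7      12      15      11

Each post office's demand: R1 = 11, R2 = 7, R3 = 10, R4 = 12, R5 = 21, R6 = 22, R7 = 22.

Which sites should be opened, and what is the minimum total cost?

Open Upton and Ryde; minimum total cost 499.

For any fixed open set, each post office goes to its cheapest open site; total = fixed + service.
{Upton, Ryde}: R1→Ryde 5·11=55, R2→Ryde 4·7=28, R3→Ryde 4·10=40, R4→Ryde 3·12=36, R5→Ryde 5·21=105, R6→Upton 2·22=44, R7→Upton 3·22=66. Service 374; fixed 125; total 499.
{Elton, Upton, Ryde}: service 374 + fixed 154 = 528
{Upton, Ryde, Sutton}: R1→Ryde 5·11=55, R2→Ryde 4·7=28, R3→Ryde 4·10=40, R4→Ryde 3·12=36, R5→Ryde 5·21=105, R6→Upton 2·22=44, R7→Upton 3·22=66. Service 374; fixed 160; total 534.
{Elton, Upton, Ryde, Sutton}: service 374 + fixed 189 = 563
(All 15 nonempty subsets were checked; Upton and Ryde is lowest.)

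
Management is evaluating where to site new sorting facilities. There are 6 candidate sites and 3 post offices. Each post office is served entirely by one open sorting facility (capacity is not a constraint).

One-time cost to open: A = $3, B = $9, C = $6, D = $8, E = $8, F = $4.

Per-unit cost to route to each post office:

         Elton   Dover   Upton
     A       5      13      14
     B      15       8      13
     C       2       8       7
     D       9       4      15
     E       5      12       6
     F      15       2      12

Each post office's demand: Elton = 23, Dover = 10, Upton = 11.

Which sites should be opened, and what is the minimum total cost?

For any fixed open set, each post office goes to its cheapest open site; total = fixed + service.
{C, E, F}: Elton→C 2·23=46, Dover→F 2·10=20, Upton→E 6·11=66. Service 132; fixed 18; total 150.
{A, C, E, F}: Elton→C 2·23=46, Dover→F 2·10=20, Upton→E 6·11=66. Service 132; fixed 21; total 153.
{C, F}: Elton→C 2·23=46, Dover→F 2·10=20, Upton→C 7·11=77. Service 143; fixed 10; total 153.
{A, B, C, D, E, F}: service 132 + fixed 38 = 170
No other subset beats 150.

Open C, E and F; minimum total cost 150.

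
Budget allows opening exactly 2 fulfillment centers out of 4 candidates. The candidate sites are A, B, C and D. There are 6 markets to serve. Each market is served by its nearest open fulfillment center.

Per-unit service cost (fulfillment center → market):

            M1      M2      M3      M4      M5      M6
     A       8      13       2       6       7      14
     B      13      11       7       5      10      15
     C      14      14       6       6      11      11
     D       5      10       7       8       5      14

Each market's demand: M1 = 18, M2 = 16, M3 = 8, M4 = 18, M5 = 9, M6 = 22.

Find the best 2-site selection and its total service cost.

Choose C and D; total service cost 693.

With exactly 2 open, each market uses its cheapest among the chosen.
{C, D}: M1→D 5·18=90, M2→D 10·16=160, M3→C 6·8=48, M4→C 6·18=108, M5→D 5·9=45, M6→C 11·22=242. Service cost 693.
{A, D}: service cost 727
{B, D}: service cost 749
Among all 6 size-2 choices, {C, D} is lowest.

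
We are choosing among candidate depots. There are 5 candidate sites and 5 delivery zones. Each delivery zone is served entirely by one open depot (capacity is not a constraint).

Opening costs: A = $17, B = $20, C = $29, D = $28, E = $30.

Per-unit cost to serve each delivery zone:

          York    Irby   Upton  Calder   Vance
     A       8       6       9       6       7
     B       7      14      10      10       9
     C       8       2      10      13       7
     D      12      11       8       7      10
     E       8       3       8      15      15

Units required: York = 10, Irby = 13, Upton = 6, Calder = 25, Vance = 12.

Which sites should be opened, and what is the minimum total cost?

For any fixed open set, each delivery zone goes to its cheapest open site; total = fixed + service.
{A, C}: York→A 8·10=80, Irby→C 2·13=26, Upton→A 9·6=54, Calder→A 6·25=150, Vance→A 7·12=84. Service 394; fixed 46; total 440.
{A, E}: York→A 8·10=80, Irby→E 3·13=39, Upton→E 8·6=48, Calder→A 6·25=150, Vance→A 7·12=84. Service 401; fixed 47; total 448.
{A, B, C}: service 384 + fixed 66 = 450
{A, B, C, D, E}: York→B 7·10=70, Irby→C 2·13=26, Upton→D 8·6=48, Calder→A 6·25=150, Vance→A 7·12=84. Service 378; fixed 124; total 502.
No other subset beats 440.

Open A and C; minimum total cost 440.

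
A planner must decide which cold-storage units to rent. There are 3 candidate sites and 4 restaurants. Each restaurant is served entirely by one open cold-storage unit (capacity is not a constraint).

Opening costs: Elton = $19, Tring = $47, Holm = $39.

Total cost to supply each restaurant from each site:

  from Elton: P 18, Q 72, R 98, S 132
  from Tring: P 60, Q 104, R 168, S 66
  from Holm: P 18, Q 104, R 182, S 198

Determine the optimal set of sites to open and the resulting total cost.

Open Elton and Tring; minimum total cost 320.

For any fixed open set, each restaurant goes to its cheapest open site; total = fixed + service.
{Elton, Tring}: P→Elton 18, Q→Elton 72, R→Elton 98, S→Tring 66. Service 254; fixed 66; total 320.
{Elton}: service 320 + fixed 19 = 339
{Elton, Tring, Holm}: service 254 + fixed 105 = 359
(All 7 nonempty subsets were checked; Elton and Tring is lowest.)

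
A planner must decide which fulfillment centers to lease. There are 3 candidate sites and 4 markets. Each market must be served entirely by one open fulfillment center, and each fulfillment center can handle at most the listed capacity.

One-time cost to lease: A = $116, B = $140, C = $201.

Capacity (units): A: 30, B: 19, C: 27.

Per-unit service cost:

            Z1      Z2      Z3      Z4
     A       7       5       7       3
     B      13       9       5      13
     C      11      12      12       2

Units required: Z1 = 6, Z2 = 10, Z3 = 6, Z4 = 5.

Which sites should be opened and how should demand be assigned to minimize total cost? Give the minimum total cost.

Minimum total cost: 265

Open {A}: Z1→A 7·6=42, Z2→A 5·10=50, Z3→A 7·6=42, Z4→A 3·5=15.
Loads: A carries 27/30. Service 149; fixed 116; total 265.
Next best feasible plan costs 393.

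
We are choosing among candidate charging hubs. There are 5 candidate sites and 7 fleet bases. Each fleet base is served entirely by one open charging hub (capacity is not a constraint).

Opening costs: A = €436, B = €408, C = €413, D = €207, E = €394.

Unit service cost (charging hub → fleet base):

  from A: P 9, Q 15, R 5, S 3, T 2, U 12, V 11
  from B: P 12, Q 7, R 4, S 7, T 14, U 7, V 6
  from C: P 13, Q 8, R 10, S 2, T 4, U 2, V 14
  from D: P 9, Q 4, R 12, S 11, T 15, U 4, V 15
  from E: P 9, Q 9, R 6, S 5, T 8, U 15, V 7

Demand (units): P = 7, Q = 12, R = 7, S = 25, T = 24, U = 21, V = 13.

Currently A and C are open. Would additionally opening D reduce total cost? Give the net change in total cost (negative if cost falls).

No — net change +159 (cost rises by 159).

Current service cost with {A, C}: 477.
Adding D: each fleet base re-picks its cheapest; new service cost 429, saving 48.
Extra fixed cost: 207. Net change = 207 − 48 = 159.
(Totals: 1326 → 1485.)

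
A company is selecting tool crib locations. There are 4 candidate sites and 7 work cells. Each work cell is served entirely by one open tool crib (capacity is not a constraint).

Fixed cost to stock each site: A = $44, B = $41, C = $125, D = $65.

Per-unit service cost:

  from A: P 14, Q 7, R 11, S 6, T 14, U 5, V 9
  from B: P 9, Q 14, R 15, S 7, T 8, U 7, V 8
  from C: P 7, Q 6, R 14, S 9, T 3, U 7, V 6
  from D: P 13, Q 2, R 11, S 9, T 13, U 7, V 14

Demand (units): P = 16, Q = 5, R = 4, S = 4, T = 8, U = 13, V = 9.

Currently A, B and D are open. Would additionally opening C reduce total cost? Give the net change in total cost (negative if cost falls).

No — net change +35 (cost rises by 35).

Current service cost with {A, B, D}: 423.
Adding C: each work cell re-picks its cheapest; new service cost 333, saving 90.
Extra fixed cost: 125. Net change = 125 − 90 = 35.
(Totals: 573 → 608.)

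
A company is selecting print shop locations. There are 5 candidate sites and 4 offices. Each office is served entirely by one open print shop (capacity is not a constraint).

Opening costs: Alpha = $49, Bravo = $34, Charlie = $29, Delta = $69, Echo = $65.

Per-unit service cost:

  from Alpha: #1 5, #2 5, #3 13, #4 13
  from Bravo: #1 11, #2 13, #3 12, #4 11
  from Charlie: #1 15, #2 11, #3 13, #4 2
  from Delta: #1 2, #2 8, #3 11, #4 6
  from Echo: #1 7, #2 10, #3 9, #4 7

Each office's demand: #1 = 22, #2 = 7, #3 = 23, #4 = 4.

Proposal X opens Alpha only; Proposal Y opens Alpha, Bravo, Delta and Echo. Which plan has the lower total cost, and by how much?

Proposal Y is cheaper by 18.

Proposal X: {Alpha}: #1→Alpha 5·22=110, #2→Alpha 5·7=35, #3→Alpha 13·23=299, #4→Alpha 13·4=52. Service 496; fixed 49; total 545.
Proposal Y: {Alpha, Bravo, Delta, Echo}: #1→Delta 2·22=44, #2→Alpha 5·7=35, #3→Echo 9·23=207, #4→Delta 6·4=24. Service 310; fixed 217; total 527.
Difference: |545 − 527| = 18.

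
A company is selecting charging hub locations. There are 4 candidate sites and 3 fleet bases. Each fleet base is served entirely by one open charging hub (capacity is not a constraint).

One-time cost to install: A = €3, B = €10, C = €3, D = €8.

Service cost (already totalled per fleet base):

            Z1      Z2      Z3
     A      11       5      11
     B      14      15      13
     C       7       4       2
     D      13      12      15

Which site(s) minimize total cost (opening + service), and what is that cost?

Open C only; minimum total cost 16.

For any fixed open set, each fleet base goes to its cheapest open site; total = fixed + service.
{C}: Z1→C 7, Z2→C 4, Z3→C 2. Service 13; fixed 3; total 16.
{A, C}: Z1→C 7, Z2→C 4, Z3→C 2. Service 13; fixed 6; total 19.
{C, D}: service 13 + fixed 11 = 24
{A, B, C, D}: service 13 + fixed 24 = 37
No other subset beats 16.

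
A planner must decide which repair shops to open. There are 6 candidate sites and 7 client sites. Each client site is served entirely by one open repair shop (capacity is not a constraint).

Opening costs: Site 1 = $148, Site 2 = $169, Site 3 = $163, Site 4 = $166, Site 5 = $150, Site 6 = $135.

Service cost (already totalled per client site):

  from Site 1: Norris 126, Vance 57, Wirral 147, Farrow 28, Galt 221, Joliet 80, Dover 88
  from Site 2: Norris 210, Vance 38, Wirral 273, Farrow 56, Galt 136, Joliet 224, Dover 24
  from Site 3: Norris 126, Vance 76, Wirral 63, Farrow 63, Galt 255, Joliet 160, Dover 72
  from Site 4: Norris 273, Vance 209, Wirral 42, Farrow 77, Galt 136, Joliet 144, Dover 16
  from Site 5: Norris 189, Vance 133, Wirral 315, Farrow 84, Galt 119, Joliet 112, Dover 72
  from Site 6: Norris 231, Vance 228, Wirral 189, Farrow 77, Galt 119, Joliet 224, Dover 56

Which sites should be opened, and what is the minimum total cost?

For any fixed open set, each client site goes to its cheapest open site; total = fixed + service.
{Site 1, Site 4}: Norris→Site 1 126, Vance→Site 1 57, Wirral→Site 4 42, Farrow→Site 1 28, Galt→Site 4 136, Joliet→Site 1 80, Dover→Site 4 16. Service 485; fixed 314; total 799.
{Site 1}: service 747 + fixed 148 = 895
{Site 1, Site 2}: Norris→Site 1 126, Vance→Site 2 38, Wirral→Site 1 147, Farrow→Site 1 28, Galt→Site 2 136, Joliet→Site 1 80, Dover→Site 2 24. Service 579; fixed 317; total 896.
{Site 1, Site 2, Site 3, Site 4, Site 5, Site 6}: service 449 + fixed 931 = 1380
No other subset beats 799.

Open Site 1 and Site 4; minimum total cost 799.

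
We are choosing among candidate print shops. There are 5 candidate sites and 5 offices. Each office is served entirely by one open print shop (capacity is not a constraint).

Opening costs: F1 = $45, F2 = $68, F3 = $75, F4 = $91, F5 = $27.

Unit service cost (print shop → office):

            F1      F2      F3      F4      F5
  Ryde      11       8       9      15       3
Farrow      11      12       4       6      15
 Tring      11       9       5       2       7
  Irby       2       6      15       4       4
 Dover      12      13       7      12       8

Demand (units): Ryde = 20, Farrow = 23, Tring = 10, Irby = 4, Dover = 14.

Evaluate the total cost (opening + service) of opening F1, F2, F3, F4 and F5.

Each office is assigned to its cheapest site among the open ones.
{F1, F2, F3, F4, F5}: Ryde→F5 3·20=60, Farrow→F3 4·23=92, Tring→F4 2·10=20, Irby→F1 2·4=8, Dover→F3 7·14=98. Service 278; fixed 306; total 584.

Total cost: 584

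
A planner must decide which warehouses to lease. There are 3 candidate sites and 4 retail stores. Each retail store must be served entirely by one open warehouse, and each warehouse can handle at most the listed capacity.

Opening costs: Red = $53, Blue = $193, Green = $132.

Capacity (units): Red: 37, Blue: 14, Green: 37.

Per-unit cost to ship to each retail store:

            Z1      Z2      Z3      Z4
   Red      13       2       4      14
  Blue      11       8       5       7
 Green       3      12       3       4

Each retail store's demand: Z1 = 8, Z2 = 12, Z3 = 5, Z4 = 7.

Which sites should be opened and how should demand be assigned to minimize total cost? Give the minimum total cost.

Minimum total cost: 276

Open {Red, Green}: Z1→Green 3·8=24, Z2→Red 2·12=24, Z3→Green 3·5=15, Z4→Green 4·7=28.
Loads: Red carries 12/37, Green carries 20/37. Service 91; fixed 185; total 276.
Next best feasible plan costs 281.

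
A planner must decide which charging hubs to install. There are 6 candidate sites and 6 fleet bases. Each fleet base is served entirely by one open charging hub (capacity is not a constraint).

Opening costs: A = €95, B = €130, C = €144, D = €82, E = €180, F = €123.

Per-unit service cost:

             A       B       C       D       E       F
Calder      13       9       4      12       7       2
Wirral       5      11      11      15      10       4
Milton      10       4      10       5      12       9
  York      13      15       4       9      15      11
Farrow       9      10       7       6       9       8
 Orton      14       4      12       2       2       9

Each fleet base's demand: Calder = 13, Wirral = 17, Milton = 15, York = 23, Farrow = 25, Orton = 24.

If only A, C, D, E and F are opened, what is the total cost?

Total cost: 1083

Each fleet base is assigned to its cheapest site among the open ones.
{A, C, D, E, F}: Calder→F 2·13=26, Wirral→F 4·17=68, Milton→D 5·15=75, York→C 4·23=92, Farrow→D 6·25=150, Orton→D 2·24=48. Service 459; fixed 624; total 1083.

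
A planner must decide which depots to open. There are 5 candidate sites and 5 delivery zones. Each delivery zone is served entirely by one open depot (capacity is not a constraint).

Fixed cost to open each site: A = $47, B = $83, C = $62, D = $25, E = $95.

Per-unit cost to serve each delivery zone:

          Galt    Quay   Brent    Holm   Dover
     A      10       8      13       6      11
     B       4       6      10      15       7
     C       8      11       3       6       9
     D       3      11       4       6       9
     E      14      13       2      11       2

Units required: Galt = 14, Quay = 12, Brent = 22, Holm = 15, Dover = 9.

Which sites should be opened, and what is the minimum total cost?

For any fixed open set, each delivery zone goes to its cheapest open site; total = fixed + service.
{D, E}: Galt→D 3·14=42, Quay→D 11·12=132, Brent→E 2·22=44, Holm→D 6·15=90, Dover→E 2·9=18. Service 326; fixed 120; total 446.
{A, D, E}: service 290 + fixed 167 = 457
{D}: service 433 + fixed 25 = 458
{A, B, C, D, E}: service 266 + fixed 312 = 578
No other subset beats 446.

Open D and E; minimum total cost 446.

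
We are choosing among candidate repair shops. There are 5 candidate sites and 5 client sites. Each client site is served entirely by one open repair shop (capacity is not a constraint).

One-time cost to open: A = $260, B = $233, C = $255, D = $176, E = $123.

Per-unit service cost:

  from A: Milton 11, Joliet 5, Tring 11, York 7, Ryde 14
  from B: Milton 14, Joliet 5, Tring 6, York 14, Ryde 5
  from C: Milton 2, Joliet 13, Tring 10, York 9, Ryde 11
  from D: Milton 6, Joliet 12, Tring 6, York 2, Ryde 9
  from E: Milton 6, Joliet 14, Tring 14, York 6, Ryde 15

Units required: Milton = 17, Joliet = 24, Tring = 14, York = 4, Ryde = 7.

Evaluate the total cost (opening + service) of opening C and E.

Each client site is assigned to its cheapest site among the open ones.
{C, E}: Milton→C 2·17=34, Joliet→C 13·24=312, Tring→C 10·14=140, York→E 6·4=24, Ryde→C 11·7=77. Service 587; fixed 378; total 965.

Total cost: 965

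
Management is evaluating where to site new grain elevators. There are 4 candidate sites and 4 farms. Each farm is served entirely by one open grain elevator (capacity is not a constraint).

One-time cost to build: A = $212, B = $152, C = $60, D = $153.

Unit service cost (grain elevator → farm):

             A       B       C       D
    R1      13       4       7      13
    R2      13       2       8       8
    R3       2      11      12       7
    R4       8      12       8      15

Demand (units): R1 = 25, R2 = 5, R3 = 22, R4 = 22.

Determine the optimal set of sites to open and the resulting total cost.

For any fixed open set, each farm goes to its cheapest open site; total = fixed + service.
{A, B}: R1→B 4·25=100, R2→B 2·5=10, R3→A 2·22=44, R4→A 8·22=176. Service 330; fixed 364; total 694.
{A, C}: R1→C 7·25=175, R2→C 8·5=40, R3→A 2·22=44, R4→A 8·22=176. Service 435; fixed 272; total 707.
{C}: service 655 + fixed 60 = 715
{A, B, C, D}: service 330 + fixed 577 = 907
No other subset beats 694.

Open A and B; minimum total cost 694.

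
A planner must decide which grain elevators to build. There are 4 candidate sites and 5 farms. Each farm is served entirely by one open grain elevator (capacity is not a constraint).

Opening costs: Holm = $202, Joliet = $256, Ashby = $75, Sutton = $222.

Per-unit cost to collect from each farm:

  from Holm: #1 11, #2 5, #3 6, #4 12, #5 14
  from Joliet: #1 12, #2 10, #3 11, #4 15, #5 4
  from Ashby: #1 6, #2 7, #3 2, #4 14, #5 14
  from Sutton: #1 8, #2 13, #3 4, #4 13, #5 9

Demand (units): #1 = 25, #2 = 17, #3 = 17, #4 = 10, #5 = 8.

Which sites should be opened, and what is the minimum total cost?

For any fixed open set, each farm goes to its cheapest open site; total = fixed + service.
{Ashby}: #1→Ashby 6·25=150, #2→Ashby 7·17=119, #3→Ashby 2·17=34, #4→Ashby 14·10=140, #5→Ashby 14·8=112. Service 555; fixed 75; total 630.
{Holm, Ashby}: service 501 + fixed 277 = 778
{Ashby, Sutton}: service 505 + fixed 297 = 802
{Holm, Joliet, Ashby, Sutton}: #1→Ashby 6·25=150, #2→Holm 5·17=85, #3→Ashby 2·17=34, #4→Holm 12·10=120, #5→Joliet 4·8=32. Service 421; fixed 755; total 1176.
No other subset beats 630.

Open Ashby only; minimum total cost 630.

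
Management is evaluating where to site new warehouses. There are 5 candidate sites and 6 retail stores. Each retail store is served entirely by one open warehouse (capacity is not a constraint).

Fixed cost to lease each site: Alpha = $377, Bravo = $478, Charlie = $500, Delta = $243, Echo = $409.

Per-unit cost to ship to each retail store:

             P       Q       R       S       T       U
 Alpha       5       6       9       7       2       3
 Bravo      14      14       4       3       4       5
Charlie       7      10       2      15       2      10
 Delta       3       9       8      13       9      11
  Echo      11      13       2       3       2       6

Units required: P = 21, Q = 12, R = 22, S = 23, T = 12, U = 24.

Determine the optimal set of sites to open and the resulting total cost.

Open Alpha only; minimum total cost 1009.

For any fixed open set, each retail store goes to its cheapest open site; total = fixed + service.
{Alpha}: P→Alpha 5·21=105, Q→Alpha 6·12=72, R→Alpha 9·22=198, S→Alpha 7·23=161, T→Alpha 2·12=24, U→Alpha 3·24=72. Service 632; fixed 377; total 1009.
{Echo}: service 668 + fixed 409 = 1077
{Delta, Echo}: service 452 + fixed 652 = 1104
{Alpha, Bravo, Charlie, Delta, Echo}: service 344 + fixed 2007 = 2351
No other subset beats 1009.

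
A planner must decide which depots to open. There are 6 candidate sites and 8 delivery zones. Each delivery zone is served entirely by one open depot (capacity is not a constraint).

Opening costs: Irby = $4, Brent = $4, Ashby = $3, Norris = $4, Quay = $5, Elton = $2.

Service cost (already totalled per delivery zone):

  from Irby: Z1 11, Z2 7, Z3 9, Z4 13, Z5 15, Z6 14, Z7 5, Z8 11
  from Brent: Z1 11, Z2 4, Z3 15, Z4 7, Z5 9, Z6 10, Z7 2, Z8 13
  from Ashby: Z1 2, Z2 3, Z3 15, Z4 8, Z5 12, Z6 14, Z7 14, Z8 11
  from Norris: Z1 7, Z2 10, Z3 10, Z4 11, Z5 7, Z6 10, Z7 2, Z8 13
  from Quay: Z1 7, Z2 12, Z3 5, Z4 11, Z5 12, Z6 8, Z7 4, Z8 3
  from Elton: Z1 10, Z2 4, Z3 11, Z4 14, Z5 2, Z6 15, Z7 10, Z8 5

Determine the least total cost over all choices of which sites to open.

For any fixed open set, each delivery zone goes to its cheapest open site; total = fixed + service.
{Ashby, Quay, Elton}: Z1→Ashby 2, Z2→Ashby 3, Z3→Quay 5, Z4→Ashby 8, Z5→Elton 2, Z6→Quay 8, Z7→Quay 4, Z8→Quay 3. Service 35; fixed 10; total 45.
{Brent, Ashby, Quay, Elton}: Z1→Ashby 2, Z2→Ashby 3, Z3→Quay 5, Z4→Brent 7, Z5→Elton 2, Z6→Quay 8, Z7→Brent 2, Z8→Quay 3. Service 32; fixed 14; total 46.
{Ashby, Norris, Quay, Elton}: service 33 + fixed 14 = 47
{Irby, Brent, Ashby, Norris, Quay, Elton}: service 32 + fixed 22 = 54
No other subset beats 45.

Minimum total cost: 45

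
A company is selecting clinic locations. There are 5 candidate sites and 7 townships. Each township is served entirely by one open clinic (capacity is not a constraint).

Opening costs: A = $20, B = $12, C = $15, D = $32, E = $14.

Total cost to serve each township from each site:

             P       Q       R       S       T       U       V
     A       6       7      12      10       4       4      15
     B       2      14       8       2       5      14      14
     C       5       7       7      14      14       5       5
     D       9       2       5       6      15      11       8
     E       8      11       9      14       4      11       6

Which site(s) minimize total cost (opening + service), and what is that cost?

For any fixed open set, each township goes to its cheapest open site; total = fixed + service.
{B, C}: P→B 2, Q→C 7, R→C 7, S→B 2, T→B 5, U→C 5, V→C 5. Service 33; fixed 27; total 60.
{B, E}: service 44 + fixed 26 = 70
{B}: service 59 + fixed 12 = 71
{A, B, C, D, E}: P→B 2, Q→D 2, R→D 5, S→B 2, T→A 4, U→A 4, V→C 5. Service 24; fixed 93; total 117.
No other subset beats 60.

Open B and C; minimum total cost 60.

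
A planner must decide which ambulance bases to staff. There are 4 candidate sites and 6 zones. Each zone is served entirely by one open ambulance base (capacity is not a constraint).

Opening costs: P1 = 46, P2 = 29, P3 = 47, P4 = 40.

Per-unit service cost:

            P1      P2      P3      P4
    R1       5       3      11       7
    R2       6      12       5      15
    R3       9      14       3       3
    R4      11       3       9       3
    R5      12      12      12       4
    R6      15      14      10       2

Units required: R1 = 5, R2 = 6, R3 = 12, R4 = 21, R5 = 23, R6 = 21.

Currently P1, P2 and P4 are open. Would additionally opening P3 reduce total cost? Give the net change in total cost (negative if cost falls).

Current service cost with {P1, P2, P4}: 284.
Adding P3: each zone re-picks its cheapest; new service cost 278, saving 6.
Extra fixed cost: 47. Net change = 47 − 6 = 41.
(Totals: 399 → 440.)

No — net change +41 (cost rises by 41).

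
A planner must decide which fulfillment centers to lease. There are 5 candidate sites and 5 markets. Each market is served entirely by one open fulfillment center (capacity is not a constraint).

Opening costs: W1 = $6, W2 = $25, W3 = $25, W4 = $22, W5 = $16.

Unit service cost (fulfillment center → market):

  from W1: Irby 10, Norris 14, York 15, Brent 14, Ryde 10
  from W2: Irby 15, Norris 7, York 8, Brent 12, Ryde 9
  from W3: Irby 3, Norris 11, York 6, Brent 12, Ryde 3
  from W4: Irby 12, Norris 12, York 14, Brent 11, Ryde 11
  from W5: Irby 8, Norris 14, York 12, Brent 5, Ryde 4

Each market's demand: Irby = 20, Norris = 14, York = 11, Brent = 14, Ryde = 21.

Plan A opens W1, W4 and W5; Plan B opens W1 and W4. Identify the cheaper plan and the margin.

Plan A: {W1, W4, W5}: Irby→W5 8·20=160, Norris→W4 12·14=168, York→W5 12·11=132, Brent→W5 5·14=70, Ryde→W5 4·21=84. Service 614; fixed 44; total 658.
Plan B: {W1, W4}: Irby→W1 10·20=200, Norris→W4 12·14=168, York→W4 14·11=154, Brent→W4 11·14=154, Ryde→W1 10·21=210. Service 886; fixed 28; total 914.
Difference: |658 − 914| = 256.

Plan A is cheaper by 256.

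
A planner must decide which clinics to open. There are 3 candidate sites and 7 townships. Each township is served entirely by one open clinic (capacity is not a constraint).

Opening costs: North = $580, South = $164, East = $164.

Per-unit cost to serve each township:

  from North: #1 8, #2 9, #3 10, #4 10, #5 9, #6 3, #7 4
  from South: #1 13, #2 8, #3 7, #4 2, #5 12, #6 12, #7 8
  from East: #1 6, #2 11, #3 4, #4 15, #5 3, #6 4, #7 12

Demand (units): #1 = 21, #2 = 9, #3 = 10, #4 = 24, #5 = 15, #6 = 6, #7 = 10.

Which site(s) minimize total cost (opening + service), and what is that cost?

Open South and East; minimum total cost 763.

For any fixed open set, each township goes to its cheapest open site; total = fixed + service.
{South, East}: #1→East 6·21=126, #2→South 8·9=72, #3→East 4·10=40, #4→South 2·24=48, #5→East 3·15=45, #6→East 4·6=24, #7→South 8·10=80. Service 435; fixed 328; total 763.
{South}: service 795 + fixed 164 = 959
{East}: service 814 + fixed 164 = 978
{North, South, East}: #1→East 6·21=126, #2→South 8·9=72, #3→East 4·10=40, #4→South 2·24=48, #5→East 3·15=45, #6→North 3·6=18, #7→North 4·10=40. Service 389; fixed 908; total 1297.
No other subset beats 763.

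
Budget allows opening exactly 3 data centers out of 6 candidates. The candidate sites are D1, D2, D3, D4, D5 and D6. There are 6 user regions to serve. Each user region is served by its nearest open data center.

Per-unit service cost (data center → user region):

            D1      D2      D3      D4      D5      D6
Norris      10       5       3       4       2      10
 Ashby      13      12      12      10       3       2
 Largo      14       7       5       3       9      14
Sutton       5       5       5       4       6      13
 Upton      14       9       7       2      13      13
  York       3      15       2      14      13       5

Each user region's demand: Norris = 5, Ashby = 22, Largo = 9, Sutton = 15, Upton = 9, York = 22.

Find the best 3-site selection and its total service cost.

Choose D3, D4 and D6; total service cost 208.

With exactly 3 open, each user region uses its cheapest among the chosen.
{D3, D4, D6}: Norris→D3 3·5=15, Ashby→D6 2·22=44, Largo→D4 3·9=27, Sutton→D4 4·15=60, Upton→D4 2·9=18, York→D3 2·22=44. Service cost 208.
{D3, D4, D5}: service cost 225
{D1, D4, D6}: service cost 235
Among all 20 size-3 choices, {D3, D4, D6} is lowest.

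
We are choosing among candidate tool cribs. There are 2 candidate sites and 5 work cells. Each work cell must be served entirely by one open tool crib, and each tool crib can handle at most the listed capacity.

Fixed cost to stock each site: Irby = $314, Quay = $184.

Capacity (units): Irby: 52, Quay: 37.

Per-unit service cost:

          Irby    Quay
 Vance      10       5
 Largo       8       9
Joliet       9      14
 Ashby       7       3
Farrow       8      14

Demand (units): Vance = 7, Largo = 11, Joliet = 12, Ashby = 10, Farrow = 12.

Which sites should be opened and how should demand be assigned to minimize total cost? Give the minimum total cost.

Minimum total cost: 746

Open {Irby}: Vance→Irby 10·7=70, Largo→Irby 8·11=88, Joliet→Irby 9·12=108, Ashby→Irby 7·10=70, Farrow→Irby 8·12=96.
Loads: Irby carries 52/52. Service 432; fixed 314; total 746.
Next best feasible plan costs 855.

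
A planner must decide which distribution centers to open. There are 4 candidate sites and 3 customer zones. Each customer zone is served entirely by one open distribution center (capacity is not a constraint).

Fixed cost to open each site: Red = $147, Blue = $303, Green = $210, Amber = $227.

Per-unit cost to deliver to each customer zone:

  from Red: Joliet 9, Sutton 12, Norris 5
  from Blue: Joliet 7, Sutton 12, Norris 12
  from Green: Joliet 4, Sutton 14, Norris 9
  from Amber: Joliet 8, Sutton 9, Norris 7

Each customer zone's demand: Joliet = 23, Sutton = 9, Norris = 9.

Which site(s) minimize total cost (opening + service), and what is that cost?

For any fixed open set, each customer zone goes to its cheapest open site; total = fixed + service.
{Red}: Joliet→Red 9·23=207, Sutton→Red 12·9=108, Norris→Red 5·9=45. Service 360; fixed 147; total 507.
{Green}: Joliet→Green 4·23=92, Sutton→Green 14·9=126, Norris→Green 9·9=81. Service 299; fixed 210; total 509.
{Amber}: service 328 + fixed 227 = 555
{Red, Blue, Green, Amber}: service 218 + fixed 887 = 1105
(All 15 nonempty subsets were checked; Red only is lowest.)

Open Red only; minimum total cost 507.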